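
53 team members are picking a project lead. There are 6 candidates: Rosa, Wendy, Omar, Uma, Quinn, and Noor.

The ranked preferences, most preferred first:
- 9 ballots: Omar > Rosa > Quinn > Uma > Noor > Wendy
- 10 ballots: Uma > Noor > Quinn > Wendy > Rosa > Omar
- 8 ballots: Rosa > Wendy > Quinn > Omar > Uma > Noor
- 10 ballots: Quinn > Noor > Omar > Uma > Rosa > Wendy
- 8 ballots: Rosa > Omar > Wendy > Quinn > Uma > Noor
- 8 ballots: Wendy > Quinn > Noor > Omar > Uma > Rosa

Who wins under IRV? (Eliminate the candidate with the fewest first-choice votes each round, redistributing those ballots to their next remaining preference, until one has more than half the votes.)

Round 1: Rosa 16, Wendy 8, Omar 9, Uma 10, Quinn 10, Noor 0. Noor eliminated.
Round 2: Rosa 16, Wendy 8, Omar 9, Uma 10, Quinn 10. Wendy eliminated.
Round 3: Rosa 16, Omar 9, Uma 10, Quinn 18. Omar eliminated.
Round 4: Rosa 25, Uma 10, Quinn 18. Uma eliminated.
Round 5: Rosa 25, Quinn 28. Quinn has a majority (≥27).

Quinn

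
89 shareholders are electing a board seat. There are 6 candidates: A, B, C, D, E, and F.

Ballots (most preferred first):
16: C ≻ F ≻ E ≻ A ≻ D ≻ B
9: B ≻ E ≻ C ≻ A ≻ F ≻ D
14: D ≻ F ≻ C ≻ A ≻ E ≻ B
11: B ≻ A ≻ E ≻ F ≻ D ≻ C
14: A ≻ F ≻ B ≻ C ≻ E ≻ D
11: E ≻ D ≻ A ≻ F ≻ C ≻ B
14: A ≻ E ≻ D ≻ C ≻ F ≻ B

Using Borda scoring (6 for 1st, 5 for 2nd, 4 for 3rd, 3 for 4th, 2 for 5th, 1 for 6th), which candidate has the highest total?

A: 16×3 + 9×3 + 14×3 + 11×5 + 14×6 + 11×4 + 14×6 = 384
B: 16×1 + 9×6 + 14×1 + 11×6 + 14×4 + 11×1 + 14×1 = 231
C: 16×6 + 9×4 + 14×4 + 11×1 + 14×3 + 11×2 + 14×3 = 305
D: 16×2 + 9×1 + 14×6 + 11×2 + 14×1 + 11×5 + 14×4 = 272
E: 16×4 + 9×5 + 14×2 + 11×4 + 14×2 + 11×6 + 14×5 = 345
F: 16×5 + 9×2 + 14×5 + 11×3 + 14×5 + 11×3 + 14×2 = 332

A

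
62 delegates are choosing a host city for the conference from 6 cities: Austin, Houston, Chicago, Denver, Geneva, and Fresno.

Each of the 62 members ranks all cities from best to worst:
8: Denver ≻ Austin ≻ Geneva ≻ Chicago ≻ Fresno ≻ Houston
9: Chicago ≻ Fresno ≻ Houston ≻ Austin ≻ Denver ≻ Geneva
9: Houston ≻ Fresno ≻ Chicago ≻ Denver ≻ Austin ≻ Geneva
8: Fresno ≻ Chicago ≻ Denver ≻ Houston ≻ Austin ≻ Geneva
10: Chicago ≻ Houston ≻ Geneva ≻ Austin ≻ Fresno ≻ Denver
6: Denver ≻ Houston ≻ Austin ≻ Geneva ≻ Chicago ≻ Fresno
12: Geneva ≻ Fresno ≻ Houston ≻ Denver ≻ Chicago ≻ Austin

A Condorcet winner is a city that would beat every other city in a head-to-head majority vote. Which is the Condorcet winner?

Chicago vs Austin: 48–14
Chicago vs Houston: 35–27
Chicago vs Denver: 36–26
Chicago vs Geneva: 36–26
Chicago vs Fresno: 33–29
Chicago beats every other city.

Chicago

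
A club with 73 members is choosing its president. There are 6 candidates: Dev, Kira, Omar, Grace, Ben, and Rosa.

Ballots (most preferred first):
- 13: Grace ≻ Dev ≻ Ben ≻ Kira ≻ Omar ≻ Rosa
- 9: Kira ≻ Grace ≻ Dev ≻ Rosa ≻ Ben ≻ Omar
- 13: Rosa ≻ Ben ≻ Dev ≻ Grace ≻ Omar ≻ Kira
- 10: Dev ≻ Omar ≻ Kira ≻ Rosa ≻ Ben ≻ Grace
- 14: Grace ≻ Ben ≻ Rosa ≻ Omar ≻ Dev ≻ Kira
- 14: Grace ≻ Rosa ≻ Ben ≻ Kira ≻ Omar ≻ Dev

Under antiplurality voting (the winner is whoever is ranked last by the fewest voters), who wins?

Last-place votes: Dev 14, Kira 27, Omar 9, Grace 10, Ben 0, Rosa 13.

Ben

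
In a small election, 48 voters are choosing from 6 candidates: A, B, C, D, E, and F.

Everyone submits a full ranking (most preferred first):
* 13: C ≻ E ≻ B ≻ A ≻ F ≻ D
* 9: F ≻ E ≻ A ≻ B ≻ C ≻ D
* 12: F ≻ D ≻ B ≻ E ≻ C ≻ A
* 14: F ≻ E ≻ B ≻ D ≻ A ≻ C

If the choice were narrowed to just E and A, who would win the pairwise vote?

E is ranked above A on 48 ballots; A above E on 0.

E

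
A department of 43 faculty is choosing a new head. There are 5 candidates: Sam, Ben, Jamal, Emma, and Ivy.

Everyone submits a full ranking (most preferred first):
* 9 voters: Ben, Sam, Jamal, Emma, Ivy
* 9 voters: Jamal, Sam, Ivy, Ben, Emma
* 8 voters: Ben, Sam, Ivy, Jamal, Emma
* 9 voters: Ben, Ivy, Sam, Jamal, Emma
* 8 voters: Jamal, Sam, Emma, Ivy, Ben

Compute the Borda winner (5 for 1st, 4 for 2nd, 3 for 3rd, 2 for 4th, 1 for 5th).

Sam: 9×4 + 9×4 + 8×4 + 9×3 + 8×4 = 163
Ben: 9×5 + 9×2 + 8×5 + 9×5 + 8×1 = 156
Jamal: 9×3 + 9×5 + 8×2 + 9×2 + 8×5 = 146
Emma: 9×2 + 9×1 + 8×1 + 9×1 + 8×3 = 68
Ivy: 9×1 + 9×3 + 8×3 + 9×4 + 8×2 = 112

Sam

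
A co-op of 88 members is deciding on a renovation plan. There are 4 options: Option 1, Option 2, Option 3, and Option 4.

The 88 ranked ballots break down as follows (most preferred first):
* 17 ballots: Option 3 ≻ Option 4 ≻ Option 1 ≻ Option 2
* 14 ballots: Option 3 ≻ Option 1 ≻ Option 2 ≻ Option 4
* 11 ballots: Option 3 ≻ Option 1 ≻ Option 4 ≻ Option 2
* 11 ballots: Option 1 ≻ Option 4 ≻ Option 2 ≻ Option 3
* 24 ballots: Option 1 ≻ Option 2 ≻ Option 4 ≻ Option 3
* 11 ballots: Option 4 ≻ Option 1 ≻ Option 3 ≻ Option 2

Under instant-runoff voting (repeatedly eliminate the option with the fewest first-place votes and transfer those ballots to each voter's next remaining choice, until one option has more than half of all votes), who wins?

Option 1

Round 1: Option 1 35, Option 2 0, Option 3 42, Option 4 11. Option 2 eliminated.
Round 2: Option 1 35, Option 3 42, Option 4 11. Option 4 eliminated.
Round 3: Option 1 46, Option 3 42. Option 1 has a majority (≥45).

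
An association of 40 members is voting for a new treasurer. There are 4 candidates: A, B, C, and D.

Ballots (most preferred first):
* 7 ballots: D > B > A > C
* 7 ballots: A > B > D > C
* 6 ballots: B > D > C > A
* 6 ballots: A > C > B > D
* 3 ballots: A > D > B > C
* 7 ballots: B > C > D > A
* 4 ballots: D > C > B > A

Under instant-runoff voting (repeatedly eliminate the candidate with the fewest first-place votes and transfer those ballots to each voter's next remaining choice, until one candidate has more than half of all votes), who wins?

B

Round 1: A 16, B 13, C 0, D 11. C eliminated.
Round 2: A 16, B 13, D 11. D eliminated.
Round 3: A 16, B 24. B has a majority (≥21).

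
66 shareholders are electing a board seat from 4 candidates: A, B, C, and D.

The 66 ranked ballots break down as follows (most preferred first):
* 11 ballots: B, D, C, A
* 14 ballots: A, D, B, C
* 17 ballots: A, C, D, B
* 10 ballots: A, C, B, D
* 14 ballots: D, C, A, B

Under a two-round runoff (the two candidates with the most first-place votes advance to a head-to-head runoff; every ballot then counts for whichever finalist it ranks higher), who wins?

Round 1 first-place votes: A 41, B 11, C 0, D 14. A and D advance.
Runoff: A is ranked above D on 41 ballots, D above A on 25.

A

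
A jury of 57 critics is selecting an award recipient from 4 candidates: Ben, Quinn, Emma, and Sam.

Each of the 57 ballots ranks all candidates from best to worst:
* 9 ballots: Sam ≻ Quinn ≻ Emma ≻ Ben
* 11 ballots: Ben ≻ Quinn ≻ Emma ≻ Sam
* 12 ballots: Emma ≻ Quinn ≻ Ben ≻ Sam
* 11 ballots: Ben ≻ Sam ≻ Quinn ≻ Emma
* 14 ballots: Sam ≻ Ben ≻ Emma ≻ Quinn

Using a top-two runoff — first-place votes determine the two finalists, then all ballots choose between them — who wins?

Ben

Round 1 first-place votes: Ben 22, Quinn 0, Emma 12, Sam 23. Sam and Ben advance.
Runoff: Sam is ranked above Ben on 23 ballots, Ben above Sam on 34.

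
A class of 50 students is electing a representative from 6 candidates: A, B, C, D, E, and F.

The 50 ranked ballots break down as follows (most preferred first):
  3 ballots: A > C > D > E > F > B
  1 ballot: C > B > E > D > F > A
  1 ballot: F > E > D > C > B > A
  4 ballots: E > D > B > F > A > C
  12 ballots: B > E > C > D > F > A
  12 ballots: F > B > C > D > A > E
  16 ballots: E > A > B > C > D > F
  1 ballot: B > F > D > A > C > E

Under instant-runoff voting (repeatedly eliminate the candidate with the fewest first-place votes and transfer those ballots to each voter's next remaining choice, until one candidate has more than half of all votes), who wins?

Round 1: A 3, B 13, C 1, D 0, E 20, F 13. D eliminated.
Round 2: A 3, B 13, C 1, E 20, F 13. C eliminated.
Round 3: A 3, B 14, E 20, F 13. A eliminated.
Round 4: B 14, E 23, F 13. F eliminated.
Round 5: B 26, E 24. B has a majority (≥26).

B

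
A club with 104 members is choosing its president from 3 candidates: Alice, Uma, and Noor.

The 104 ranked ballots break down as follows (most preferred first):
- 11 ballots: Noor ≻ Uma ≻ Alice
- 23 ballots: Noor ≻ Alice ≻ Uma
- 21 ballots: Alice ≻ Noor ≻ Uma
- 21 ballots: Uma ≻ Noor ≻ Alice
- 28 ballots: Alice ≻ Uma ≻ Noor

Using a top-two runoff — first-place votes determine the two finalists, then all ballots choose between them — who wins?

Noor

Round 1 first-place votes: Alice 49, Uma 21, Noor 34. Alice and Noor advance.
Runoff: Alice is ranked above Noor on 49 ballots, Noor above Alice on 55.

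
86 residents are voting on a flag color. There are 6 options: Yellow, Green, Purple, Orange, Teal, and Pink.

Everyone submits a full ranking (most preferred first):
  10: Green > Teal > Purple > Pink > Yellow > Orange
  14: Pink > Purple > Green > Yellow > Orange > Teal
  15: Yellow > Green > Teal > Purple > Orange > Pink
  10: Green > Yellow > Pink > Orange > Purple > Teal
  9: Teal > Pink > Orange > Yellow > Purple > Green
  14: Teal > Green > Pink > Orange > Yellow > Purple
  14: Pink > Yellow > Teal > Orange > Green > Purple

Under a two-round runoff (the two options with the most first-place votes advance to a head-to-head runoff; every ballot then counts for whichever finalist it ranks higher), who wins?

Teal

Round 1 first-place votes: Yellow 15, Green 20, Purple 0, Orange 0, Teal 23, Pink 28. Pink and Teal advance.
Runoff: Pink is ranked above Teal on 38 ballots, Teal above Pink on 48.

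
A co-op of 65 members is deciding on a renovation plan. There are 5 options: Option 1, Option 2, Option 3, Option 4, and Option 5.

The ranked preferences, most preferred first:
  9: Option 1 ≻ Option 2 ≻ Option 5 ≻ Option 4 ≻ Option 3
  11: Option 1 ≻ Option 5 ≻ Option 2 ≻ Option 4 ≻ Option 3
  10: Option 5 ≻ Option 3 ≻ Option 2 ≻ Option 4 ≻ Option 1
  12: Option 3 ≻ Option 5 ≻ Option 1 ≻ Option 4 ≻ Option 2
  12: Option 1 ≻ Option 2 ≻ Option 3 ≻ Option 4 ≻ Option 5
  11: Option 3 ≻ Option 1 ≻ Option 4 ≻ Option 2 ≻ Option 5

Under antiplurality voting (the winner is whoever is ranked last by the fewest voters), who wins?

Option 4

Last-place votes: Option 1 10, Option 2 12, Option 3 20, Option 4 0, Option 5 23.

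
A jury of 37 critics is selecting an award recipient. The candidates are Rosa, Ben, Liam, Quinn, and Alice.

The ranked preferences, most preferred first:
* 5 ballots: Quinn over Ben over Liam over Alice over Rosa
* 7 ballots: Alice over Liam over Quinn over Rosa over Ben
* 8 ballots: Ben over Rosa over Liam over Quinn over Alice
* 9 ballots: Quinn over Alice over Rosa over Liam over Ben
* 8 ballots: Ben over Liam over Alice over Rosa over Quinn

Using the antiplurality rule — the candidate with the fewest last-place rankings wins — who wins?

Liam

Last-place votes: Rosa 5, Ben 16, Liam 0, Quinn 8, Alice 8.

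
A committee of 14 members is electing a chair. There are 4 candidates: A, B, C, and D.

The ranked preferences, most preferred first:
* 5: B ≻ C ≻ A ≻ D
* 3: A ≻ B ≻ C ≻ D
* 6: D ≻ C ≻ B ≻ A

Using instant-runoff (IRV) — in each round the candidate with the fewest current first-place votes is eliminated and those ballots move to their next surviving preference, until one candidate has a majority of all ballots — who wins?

B

Round 1: A 3, B 5, C 0, D 6. C eliminated.
Round 2: A 3, B 5, D 6. A eliminated.
Round 3: B 8, D 6. B has a majority (≥8).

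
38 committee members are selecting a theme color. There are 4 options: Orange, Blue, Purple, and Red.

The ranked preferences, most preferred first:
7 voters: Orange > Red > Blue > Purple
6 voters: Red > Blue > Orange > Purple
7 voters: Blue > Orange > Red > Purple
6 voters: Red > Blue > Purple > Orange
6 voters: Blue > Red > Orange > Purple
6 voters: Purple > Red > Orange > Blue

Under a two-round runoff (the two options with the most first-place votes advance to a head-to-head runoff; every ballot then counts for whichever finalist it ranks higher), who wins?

Round 1 first-place votes: Orange 7, Blue 13, Purple 6, Red 12. Blue and Red advance.
Runoff: Blue is ranked above Red on 13 ballots, Red above Blue on 25.

Red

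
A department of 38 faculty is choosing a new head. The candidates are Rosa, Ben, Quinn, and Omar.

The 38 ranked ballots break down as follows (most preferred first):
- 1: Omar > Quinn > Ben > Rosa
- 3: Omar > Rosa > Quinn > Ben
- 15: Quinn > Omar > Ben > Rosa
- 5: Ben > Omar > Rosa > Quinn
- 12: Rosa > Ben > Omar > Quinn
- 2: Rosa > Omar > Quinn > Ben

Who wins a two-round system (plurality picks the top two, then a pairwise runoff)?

Round 1 first-place votes: Rosa 14, Ben 5, Quinn 15, Omar 4. Quinn and Rosa advance.
Runoff: Quinn is ranked above Rosa on 16 ballots, Rosa above Quinn on 22.

Rosa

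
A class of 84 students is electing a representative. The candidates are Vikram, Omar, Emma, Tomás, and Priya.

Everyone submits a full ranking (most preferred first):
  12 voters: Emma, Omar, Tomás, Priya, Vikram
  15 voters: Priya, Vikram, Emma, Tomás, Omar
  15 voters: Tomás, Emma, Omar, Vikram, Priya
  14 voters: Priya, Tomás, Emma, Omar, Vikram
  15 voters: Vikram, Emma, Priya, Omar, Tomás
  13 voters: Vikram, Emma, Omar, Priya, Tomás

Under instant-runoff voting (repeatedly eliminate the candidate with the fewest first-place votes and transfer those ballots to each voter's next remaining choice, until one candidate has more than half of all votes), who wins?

Vikram

Round 1: Vikram 28, Omar 0, Emma 12, Tomás 15, Priya 29. Omar eliminated.
Round 2: Vikram 28, Emma 12, Tomás 15, Priya 29. Emma eliminated.
Round 3: Vikram 28, Tomás 27, Priya 29. Tomás eliminated.
Round 4: Vikram 43, Priya 41. Vikram has a majority (≥43).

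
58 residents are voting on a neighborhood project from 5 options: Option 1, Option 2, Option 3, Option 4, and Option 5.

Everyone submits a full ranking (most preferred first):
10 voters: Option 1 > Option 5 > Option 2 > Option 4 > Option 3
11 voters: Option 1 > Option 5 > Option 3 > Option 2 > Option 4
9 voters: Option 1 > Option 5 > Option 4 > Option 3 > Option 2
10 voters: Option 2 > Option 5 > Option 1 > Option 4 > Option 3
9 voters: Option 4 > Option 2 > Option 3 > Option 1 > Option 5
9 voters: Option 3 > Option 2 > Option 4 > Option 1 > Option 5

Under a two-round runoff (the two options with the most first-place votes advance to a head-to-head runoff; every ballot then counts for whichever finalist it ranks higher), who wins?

Round 1 first-place votes: Option 1 30, Option 2 10, Option 3 9, Option 4 9, Option 5 0. Option 1 and Option 2 advance.
Runoff: Option 1 is ranked above Option 2 on 30 ballots, Option 2 above Option 1 on 28.

Option 1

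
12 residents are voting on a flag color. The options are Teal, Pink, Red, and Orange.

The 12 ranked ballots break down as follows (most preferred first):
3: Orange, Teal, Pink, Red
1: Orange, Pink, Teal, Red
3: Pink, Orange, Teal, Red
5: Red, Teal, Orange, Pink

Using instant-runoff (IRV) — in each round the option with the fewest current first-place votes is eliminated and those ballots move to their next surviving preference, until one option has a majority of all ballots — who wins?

Orange

Round 1: Teal 0, Pink 3, Red 5, Orange 4. Teal eliminated.
Round 2: Pink 3, Red 5, Orange 4. Pink eliminated.
Round 3: Red 5, Orange 7. Orange has a majority (≥7).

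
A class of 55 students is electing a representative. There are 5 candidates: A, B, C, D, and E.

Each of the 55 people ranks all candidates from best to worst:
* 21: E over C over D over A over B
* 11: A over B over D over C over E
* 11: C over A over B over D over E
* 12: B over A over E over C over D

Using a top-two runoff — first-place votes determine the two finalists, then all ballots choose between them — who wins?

B

Round 1 first-place votes: A 11, B 12, C 11, D 0, E 21. E and B advance.
Runoff: E is ranked above B on 21 ballots, B above E on 34.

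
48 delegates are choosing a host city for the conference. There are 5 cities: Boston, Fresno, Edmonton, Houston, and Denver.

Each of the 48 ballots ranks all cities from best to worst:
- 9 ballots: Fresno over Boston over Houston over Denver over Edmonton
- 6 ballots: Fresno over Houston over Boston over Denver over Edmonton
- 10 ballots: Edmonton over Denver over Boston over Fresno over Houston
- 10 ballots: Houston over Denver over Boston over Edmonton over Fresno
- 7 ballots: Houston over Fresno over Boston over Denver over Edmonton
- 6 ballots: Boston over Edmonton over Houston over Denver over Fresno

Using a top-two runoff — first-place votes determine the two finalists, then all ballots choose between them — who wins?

Fresno

Round 1 first-place votes: Boston 6, Fresno 15, Edmonton 10, Houston 17, Denver 0. Houston and Fresno advance.
Runoff: Houston is ranked above Fresno on 23 ballots, Fresno above Houston on 25.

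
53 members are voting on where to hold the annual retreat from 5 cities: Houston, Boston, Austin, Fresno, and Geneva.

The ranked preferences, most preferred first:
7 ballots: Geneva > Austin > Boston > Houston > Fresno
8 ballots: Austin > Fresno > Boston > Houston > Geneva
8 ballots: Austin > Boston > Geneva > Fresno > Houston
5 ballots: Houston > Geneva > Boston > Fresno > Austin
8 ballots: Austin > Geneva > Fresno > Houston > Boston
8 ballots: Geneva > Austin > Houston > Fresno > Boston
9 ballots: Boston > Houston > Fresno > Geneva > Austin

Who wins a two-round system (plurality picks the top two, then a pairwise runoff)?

Geneva

Round 1 first-place votes: Houston 5, Boston 9, Austin 24, Fresno 0, Geneva 15. Austin and Geneva advance.
Runoff: Austin is ranked above Geneva on 24 ballots, Geneva above Austin on 29.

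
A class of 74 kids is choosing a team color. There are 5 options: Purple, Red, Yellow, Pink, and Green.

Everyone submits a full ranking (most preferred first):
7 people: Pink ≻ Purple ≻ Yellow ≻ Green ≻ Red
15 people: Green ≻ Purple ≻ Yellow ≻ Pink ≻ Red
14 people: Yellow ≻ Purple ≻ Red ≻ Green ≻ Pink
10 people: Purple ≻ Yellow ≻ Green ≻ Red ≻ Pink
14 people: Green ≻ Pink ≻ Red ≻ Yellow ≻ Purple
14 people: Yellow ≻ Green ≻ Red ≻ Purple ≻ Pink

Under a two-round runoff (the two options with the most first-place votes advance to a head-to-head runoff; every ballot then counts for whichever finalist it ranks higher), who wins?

Round 1 first-place votes: Purple 10, Red 0, Yellow 28, Pink 7, Green 29. Green and Yellow advance.
Runoff: Green is ranked above Yellow on 29 ballots, Yellow above Green on 45.

Yellow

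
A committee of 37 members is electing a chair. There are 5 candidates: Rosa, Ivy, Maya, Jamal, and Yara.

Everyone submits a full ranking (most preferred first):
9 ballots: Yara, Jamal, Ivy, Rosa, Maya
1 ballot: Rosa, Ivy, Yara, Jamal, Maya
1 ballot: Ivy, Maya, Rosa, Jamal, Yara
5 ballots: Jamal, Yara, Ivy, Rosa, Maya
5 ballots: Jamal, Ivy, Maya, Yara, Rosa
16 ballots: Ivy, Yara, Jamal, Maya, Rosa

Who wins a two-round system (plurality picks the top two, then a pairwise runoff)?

Jamal

Round 1 first-place votes: Rosa 1, Ivy 17, Maya 0, Jamal 10, Yara 9. Ivy and Jamal advance.
Runoff: Ivy is ranked above Jamal on 18 ballots, Jamal above Ivy on 19.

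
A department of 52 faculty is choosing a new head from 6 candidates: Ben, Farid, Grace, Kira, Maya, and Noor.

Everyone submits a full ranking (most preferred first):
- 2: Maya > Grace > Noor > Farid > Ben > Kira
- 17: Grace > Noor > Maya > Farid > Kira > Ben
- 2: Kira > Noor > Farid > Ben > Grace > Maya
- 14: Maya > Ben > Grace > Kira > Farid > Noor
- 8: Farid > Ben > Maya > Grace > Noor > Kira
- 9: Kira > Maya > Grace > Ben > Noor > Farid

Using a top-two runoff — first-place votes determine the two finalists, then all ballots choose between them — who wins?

Maya

Round 1 first-place votes: Ben 0, Farid 8, Grace 17, Kira 11, Maya 16, Noor 0. Grace and Maya advance.
Runoff: Grace is ranked above Maya on 19 ballots, Maya above Grace on 33.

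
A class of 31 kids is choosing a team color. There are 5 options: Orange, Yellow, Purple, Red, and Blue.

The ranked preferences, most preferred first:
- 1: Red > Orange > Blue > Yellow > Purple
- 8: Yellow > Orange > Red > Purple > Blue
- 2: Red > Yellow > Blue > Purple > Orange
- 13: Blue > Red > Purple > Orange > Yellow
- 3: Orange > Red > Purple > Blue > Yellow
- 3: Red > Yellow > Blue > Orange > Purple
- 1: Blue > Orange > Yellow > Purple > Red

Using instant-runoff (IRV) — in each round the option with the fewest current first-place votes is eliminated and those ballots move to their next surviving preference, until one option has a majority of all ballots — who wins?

Round 1: Orange 3, Yellow 8, Purple 0, Red 6, Blue 14. Purple eliminated.
Round 2: Orange 3, Yellow 8, Red 6, Blue 14. Orange eliminated.
Round 3: Yellow 8, Red 9, Blue 14. Yellow eliminated.
Round 4: Red 17, Blue 14. Red has a majority (≥16).

Red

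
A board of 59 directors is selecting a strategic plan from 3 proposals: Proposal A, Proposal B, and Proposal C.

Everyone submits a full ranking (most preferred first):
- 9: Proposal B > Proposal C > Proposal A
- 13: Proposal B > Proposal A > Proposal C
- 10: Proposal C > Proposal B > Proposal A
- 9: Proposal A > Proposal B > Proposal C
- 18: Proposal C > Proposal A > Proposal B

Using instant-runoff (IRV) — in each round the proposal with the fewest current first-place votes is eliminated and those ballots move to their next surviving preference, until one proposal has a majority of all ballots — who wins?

Proposal B

Round 1: Proposal A 9, Proposal B 22, Proposal C 28. Proposal A eliminated.
Round 2: Proposal B 31, Proposal C 28. Proposal B has a majority (≥30).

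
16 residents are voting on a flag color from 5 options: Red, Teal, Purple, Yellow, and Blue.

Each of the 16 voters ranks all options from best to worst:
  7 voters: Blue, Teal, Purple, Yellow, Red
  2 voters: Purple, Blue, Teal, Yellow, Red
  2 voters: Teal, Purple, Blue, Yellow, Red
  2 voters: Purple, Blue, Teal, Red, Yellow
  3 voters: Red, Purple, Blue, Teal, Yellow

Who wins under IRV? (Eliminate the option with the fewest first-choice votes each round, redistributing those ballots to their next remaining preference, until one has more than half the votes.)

Purple

Round 1: Red 3, Teal 2, Purple 4, Yellow 0, Blue 7. Yellow eliminated.
Round 2: Red 3, Teal 2, Purple 4, Blue 7. Teal eliminated.
Round 3: Red 3, Purple 6, Blue 7. Red eliminated.
Round 4: Purple 9, Blue 7. Purple has a majority (≥9).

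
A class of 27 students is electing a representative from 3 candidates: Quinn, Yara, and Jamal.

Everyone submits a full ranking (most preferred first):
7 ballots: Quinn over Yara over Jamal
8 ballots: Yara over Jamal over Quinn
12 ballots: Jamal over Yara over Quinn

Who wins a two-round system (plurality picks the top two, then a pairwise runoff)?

Yara

Round 1 first-place votes: Quinn 7, Yara 8, Jamal 12. Jamal and Yara advance.
Runoff: Jamal is ranked above Yara on 12 ballots, Yara above Jamal on 15.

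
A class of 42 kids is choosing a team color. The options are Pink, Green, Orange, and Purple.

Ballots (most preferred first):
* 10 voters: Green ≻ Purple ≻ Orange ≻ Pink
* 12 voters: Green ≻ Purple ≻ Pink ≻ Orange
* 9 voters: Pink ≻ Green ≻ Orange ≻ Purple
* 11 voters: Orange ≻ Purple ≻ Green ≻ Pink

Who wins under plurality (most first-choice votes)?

First-place votes: Pink 9, Green 22, Orange 11, Purple 0.

Green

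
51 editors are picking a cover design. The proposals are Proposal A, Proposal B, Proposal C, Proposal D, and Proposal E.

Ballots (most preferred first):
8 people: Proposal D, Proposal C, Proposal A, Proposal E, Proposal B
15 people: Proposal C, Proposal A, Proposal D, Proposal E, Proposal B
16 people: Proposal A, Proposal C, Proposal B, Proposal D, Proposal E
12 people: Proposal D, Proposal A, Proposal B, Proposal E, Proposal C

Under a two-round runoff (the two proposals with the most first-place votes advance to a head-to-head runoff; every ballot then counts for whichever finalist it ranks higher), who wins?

Round 1 first-place votes: Proposal A 16, Proposal B 0, Proposal C 15, Proposal D 20, Proposal E 0. Proposal D and Proposal A advance.
Runoff: Proposal D is ranked above Proposal A on 20 ballots, Proposal A above Proposal D on 31.

Proposal A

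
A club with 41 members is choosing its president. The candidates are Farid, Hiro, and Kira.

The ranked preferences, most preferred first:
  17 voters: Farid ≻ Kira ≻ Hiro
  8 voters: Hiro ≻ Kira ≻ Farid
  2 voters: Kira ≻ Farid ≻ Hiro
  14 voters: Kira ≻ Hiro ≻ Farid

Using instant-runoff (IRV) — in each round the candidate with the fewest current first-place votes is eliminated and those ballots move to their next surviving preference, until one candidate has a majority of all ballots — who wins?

Round 1: Farid 17, Hiro 8, Kira 16. Hiro eliminated.
Round 2: Farid 17, Kira 24. Kira has a majority (≥21).

Kira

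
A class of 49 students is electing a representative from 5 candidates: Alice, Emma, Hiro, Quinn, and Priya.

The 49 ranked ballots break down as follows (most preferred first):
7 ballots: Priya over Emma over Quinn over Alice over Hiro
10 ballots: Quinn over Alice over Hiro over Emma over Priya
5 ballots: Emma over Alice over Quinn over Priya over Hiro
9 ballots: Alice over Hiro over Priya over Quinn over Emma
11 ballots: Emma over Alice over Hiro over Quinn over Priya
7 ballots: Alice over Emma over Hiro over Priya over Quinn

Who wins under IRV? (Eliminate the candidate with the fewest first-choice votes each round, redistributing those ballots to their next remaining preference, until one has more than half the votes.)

Alice

Round 1: Alice 16, Emma 16, Hiro 0, Quinn 10, Priya 7. Hiro eliminated.
Round 2: Alice 16, Emma 16, Quinn 10, Priya 7. Priya eliminated.
Round 3: Alice 16, Emma 23, Quinn 10. Quinn eliminated.
Round 4: Alice 26, Emma 23. Alice has a majority (≥25).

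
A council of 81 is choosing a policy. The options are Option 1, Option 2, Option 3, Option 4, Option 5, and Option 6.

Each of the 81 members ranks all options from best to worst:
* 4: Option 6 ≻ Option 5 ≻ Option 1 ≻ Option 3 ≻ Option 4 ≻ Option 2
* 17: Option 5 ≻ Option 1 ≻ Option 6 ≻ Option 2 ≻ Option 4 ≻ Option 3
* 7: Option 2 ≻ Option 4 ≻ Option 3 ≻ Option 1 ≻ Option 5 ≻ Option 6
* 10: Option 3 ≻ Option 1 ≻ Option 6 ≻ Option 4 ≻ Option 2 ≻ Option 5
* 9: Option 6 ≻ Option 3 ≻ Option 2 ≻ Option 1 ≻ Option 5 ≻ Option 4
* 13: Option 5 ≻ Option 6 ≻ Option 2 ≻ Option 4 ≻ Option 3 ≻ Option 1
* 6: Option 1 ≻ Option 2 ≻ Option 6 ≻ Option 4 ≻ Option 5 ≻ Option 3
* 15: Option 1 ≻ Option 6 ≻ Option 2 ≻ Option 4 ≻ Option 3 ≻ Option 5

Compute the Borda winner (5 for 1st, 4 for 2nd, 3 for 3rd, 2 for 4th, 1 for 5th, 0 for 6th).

Option 1: 4×3 + 17×4 + 7×2 + 10×4 + 9×2 + 13×0 + 6×5 + 15×5 = 257
Option 2: 4×0 + 17×2 + 7×5 + 10×1 + 9×3 + 13×3 + 6×4 + 15×3 = 214
Option 3: 4×2 + 17×0 + 7×3 + 10×5 + 9×4 + 13×1 + 6×0 + 15×1 = 143
Option 4: 4×1 + 17×1 + 7×4 + 10×2 + 9×0 + 13×2 + 6×2 + 15×2 = 137
Option 5: 4×4 + 17×5 + 7×1 + 10×0 + 9×1 + 13×5 + 6×1 + 15×0 = 188
Option 6: 4×5 + 17×3 + 7×0 + 10×3 + 9×5 + 13×4 + 6×3 + 15×4 = 276

Option 6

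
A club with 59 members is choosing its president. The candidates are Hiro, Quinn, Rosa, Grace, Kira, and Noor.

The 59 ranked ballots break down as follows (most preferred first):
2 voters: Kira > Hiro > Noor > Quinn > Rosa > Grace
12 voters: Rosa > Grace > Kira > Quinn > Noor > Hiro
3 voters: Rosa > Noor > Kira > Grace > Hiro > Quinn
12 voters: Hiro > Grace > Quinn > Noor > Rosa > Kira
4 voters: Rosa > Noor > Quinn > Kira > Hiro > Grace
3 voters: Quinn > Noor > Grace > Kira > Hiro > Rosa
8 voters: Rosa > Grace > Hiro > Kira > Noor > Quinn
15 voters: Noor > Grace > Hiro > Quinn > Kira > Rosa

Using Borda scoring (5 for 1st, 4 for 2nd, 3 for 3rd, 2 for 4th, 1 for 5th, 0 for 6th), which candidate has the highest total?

Hiro: 2×4 + 12×0 + 3×1 + 12×5 + 4×1 + 3×1 + 8×3 + 15×3 = 147
Quinn: 2×2 + 12×2 + 3×0 + 12×3 + 4×3 + 3×5 + 8×0 + 15×2 = 121
Rosa: 2×1 + 12×5 + 3×5 + 12×1 + 4×5 + 3×0 + 8×5 + 15×0 = 149
Grace: 2×0 + 12×4 + 3×2 + 12×4 + 4×0 + 3×3 + 8×4 + 15×4 = 203
Kira: 2×5 + 12×3 + 3×3 + 12×0 + 4×2 + 3×2 + 8×2 + 15×1 = 100
Noor: 2×3 + 12×1 + 3×4 + 12×2 + 4×4 + 3×4 + 8×1 + 15×5 = 165

Grace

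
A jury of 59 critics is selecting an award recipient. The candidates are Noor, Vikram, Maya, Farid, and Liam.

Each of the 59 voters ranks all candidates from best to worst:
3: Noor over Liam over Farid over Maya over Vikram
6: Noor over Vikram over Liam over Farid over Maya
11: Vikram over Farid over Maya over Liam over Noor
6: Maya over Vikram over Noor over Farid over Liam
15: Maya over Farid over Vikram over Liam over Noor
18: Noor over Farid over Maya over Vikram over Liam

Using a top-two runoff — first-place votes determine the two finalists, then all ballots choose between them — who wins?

Round 1 first-place votes: Noor 27, Vikram 11, Maya 21, Farid 0, Liam 0. Noor and Maya advance.
Runoff: Noor is ranked above Maya on 27 ballots, Maya above Noor on 32.

Maya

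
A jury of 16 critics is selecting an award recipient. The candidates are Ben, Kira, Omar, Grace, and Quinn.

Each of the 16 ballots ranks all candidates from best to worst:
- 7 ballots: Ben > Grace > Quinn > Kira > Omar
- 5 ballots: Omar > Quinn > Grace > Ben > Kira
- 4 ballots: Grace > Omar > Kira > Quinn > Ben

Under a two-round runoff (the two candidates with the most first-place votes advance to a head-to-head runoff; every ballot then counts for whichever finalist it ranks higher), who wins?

Omar

Round 1 first-place votes: Ben 7, Kira 0, Omar 5, Grace 4, Quinn 0. Ben and Omar advance.
Runoff: Ben is ranked above Omar on 7 ballots, Omar above Ben on 9.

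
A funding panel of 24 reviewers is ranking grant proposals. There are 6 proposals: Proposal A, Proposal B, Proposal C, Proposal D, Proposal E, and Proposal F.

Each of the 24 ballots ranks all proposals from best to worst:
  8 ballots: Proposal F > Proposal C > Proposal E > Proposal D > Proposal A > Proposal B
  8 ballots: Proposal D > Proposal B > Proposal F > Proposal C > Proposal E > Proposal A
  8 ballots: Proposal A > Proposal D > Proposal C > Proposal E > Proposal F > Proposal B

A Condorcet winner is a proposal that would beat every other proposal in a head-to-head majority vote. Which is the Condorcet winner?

Proposal D vs Proposal A: 16–8
Proposal D vs Proposal B: 24–0
Proposal D vs Proposal C: 16–8
Proposal D vs Proposal E: 16–8
Proposal D vs Proposal F: 16–8
Proposal D beats every other proposal.

Proposal D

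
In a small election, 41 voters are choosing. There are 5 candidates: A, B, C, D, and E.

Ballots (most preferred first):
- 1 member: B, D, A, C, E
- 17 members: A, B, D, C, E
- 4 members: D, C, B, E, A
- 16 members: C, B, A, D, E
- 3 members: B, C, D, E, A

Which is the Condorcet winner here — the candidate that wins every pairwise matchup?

B

B vs A: 24–17
B vs C: 21–20
B vs D: 37–4
B vs E: 41–0
B beats every other candidate.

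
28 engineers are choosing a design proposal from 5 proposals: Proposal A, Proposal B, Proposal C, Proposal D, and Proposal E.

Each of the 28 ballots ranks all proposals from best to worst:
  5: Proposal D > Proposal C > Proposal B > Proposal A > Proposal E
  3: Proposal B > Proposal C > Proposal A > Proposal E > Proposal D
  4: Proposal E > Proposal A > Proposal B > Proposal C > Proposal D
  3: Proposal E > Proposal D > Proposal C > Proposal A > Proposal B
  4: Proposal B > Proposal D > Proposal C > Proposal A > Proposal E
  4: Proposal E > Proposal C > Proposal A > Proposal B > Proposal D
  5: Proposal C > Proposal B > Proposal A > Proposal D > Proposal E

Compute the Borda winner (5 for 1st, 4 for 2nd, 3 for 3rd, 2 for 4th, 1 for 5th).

Proposal A: 5×2 + 3×3 + 4×4 + 3×2 + 4×2 + 4×3 + 5×3 = 76
Proposal B: 5×3 + 3×5 + 4×3 + 3×1 + 4×5 + 4×2 + 5×4 = 93
Proposal C: 5×4 + 3×4 + 4×2 + 3×3 + 4×3 + 4×4 + 5×5 = 102
Proposal D: 5×5 + 3×1 + 4×1 + 3×4 + 4×4 + 4×1 + 5×2 = 74
Proposal E: 5×1 + 3×2 + 4×5 + 3×5 + 4×1 + 4×5 + 5×1 = 75

Proposal C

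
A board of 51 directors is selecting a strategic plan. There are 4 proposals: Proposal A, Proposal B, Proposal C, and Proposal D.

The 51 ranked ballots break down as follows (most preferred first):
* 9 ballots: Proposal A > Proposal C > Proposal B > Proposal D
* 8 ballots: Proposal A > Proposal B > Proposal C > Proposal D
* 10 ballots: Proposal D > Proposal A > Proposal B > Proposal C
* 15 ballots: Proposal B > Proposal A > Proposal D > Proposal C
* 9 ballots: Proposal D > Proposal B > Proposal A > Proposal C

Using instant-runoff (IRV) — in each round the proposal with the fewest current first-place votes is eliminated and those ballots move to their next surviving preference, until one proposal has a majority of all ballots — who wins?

Proposal A

Round 1: Proposal A 17, Proposal B 15, Proposal C 0, Proposal D 19. Proposal C eliminated.
Round 2: Proposal A 17, Proposal B 15, Proposal D 19. Proposal B eliminated.
Round 3: Proposal A 32, Proposal D 19. Proposal A has a majority (≥26).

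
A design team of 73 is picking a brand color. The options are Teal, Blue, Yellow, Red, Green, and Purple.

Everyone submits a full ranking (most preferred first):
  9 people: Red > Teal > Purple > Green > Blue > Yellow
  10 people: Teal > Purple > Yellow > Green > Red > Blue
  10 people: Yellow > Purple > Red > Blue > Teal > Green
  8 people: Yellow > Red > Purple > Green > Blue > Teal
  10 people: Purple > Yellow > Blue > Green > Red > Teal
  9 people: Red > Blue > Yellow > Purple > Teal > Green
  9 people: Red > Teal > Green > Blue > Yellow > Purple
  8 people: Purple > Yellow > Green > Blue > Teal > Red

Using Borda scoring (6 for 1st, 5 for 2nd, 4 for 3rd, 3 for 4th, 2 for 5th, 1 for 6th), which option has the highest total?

Purple

Teal: 9×5 + 10×6 + 10×2 + 8×1 + 10×1 + 9×2 + 9×5 + 8×2 = 222
Blue: 9×2 + 10×1 + 10×3 + 8×2 + 10×4 + 9×5 + 9×3 + 8×3 = 210
Yellow: 9×1 + 10×4 + 10×6 + 8×6 + 10×5 + 9×4 + 9×2 + 8×5 = 301
Red: 9×6 + 10×2 + 10×4 + 8×5 + 10×2 + 9×6 + 9×6 + 8×1 = 290
Green: 9×3 + 10×3 + 10×1 + 8×3 + 10×3 + 9×1 + 9×4 + 8×4 = 198
Purple: 9×4 + 10×5 + 10×5 + 8×4 + 10×6 + 9×3 + 9×1 + 8×6 = 312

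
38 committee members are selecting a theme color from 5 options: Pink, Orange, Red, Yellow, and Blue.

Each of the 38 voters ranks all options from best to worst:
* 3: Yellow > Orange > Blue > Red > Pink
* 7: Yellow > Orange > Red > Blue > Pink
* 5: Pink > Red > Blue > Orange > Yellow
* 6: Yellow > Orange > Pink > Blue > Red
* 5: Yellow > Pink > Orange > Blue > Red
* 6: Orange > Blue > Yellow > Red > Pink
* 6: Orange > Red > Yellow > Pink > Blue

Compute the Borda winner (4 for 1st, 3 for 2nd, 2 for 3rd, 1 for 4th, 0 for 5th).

Orange

Pink: 3×0 + 7×0 + 5×4 + 6×2 + 5×3 + 6×0 + 6×1 = 53
Orange: 3×3 + 7×3 + 5×1 + 6×3 + 5×2 + 6×4 + 6×4 = 111
Red: 3×1 + 7×2 + 5×3 + 6×0 + 5×0 + 6×1 + 6×3 = 56
Yellow: 3×4 + 7×4 + 5×0 + 6×4 + 5×4 + 6×2 + 6×2 = 108
Blue: 3×2 + 7×1 + 5×2 + 6×1 + 5×1 + 6×3 + 6×0 = 52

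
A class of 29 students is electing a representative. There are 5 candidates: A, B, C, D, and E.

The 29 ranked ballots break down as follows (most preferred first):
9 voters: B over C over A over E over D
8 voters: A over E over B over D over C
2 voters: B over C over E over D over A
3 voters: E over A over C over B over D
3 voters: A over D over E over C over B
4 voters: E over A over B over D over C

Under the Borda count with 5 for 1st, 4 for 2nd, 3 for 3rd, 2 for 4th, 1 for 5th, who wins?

A

A: 9×3 + 8×5 + 2×1 + 3×4 + 3×5 + 4×4 = 112
B: 9×5 + 8×3 + 2×5 + 3×2 + 3×1 + 4×3 = 100
C: 9×4 + 8×1 + 2×4 + 3×3 + 3×2 + 4×1 = 71
D: 9×1 + 8×2 + 2×2 + 3×1 + 3×4 + 4×2 = 52
E: 9×2 + 8×4 + 2×3 + 3×5 + 3×3 + 4×5 = 100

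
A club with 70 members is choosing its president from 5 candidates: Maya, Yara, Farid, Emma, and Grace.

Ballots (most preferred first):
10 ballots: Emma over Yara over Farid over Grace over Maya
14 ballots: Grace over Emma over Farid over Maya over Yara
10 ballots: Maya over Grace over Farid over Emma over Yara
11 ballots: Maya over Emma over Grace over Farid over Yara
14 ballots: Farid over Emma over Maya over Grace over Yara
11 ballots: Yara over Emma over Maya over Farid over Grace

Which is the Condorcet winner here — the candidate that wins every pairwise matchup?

Emma vs Maya: 49–21
Emma vs Yara: 59–11
Emma vs Farid: 46–24
Emma vs Grace: 46–24
Emma beats every other candidate.

Emma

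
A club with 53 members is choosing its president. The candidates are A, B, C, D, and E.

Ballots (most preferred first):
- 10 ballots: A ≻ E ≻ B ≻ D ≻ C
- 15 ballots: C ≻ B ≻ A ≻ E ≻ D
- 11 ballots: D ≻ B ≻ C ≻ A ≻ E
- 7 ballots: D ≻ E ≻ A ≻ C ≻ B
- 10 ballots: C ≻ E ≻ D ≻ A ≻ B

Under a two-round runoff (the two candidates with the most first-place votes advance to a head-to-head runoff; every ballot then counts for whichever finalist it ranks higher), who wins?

D

Round 1 first-place votes: A 10, B 0, C 25, D 18, E 0. C and D advance.
Runoff: C is ranked above D on 25 ballots, D above C on 28.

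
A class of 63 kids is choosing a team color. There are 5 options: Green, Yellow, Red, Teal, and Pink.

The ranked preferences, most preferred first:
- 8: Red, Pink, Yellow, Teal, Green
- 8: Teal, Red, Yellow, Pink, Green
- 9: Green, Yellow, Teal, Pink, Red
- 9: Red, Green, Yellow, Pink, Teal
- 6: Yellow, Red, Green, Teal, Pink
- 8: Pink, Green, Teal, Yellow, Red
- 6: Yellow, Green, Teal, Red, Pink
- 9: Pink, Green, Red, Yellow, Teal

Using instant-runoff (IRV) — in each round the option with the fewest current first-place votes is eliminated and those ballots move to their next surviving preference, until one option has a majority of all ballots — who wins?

Red

Round 1: Green 9, Yellow 12, Red 17, Teal 8, Pink 17. Teal eliminated.
Round 2: Green 9, Yellow 12, Red 25, Pink 17. Green eliminated.
Round 3: Yellow 21, Red 25, Pink 17. Pink eliminated.
Round 4: Yellow 29, Red 34. Red has a majority (≥32).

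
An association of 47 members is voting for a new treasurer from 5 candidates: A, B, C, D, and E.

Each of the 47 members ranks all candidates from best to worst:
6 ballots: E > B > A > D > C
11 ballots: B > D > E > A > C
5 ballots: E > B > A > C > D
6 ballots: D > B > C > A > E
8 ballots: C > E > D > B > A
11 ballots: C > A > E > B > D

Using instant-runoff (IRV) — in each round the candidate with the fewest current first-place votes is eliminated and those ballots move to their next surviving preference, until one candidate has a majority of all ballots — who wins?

B

Round 1: A 0, B 11, C 19, D 6, E 11. A eliminated.
Round 2: B 11, C 19, D 6, E 11. D eliminated.
Round 3: B 17, C 19, E 11. E eliminated.
Round 4: B 28, C 19. B has a majority (≥24).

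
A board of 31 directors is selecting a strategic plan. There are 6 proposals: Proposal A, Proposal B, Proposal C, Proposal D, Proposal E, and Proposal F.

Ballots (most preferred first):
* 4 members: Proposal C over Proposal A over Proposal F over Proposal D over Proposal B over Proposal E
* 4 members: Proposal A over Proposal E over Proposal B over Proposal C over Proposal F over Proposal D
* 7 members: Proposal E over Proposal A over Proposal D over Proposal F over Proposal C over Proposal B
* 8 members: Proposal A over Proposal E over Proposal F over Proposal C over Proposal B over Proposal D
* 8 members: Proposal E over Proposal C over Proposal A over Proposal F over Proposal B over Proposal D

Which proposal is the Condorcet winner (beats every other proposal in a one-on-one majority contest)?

Proposal A

Proposal A vs Proposal B: 31–0
Proposal A vs Proposal C: 19–12
Proposal A vs Proposal D: 31–0
Proposal A vs Proposal E: 16–15
Proposal A vs Proposal F: 31–0
Proposal A beats every other proposal.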